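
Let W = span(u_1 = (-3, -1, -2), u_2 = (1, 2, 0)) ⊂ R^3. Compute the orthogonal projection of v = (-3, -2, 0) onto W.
proj_W(v) = (-103/45, -106/45, -8/9)

Set up U = [u_1 | ... | u_2] ∈ R^(3×2). The projector onto W = col(U) is P = U (U^T U)^(-1) U^T.
Compute U^T U =
  [14, -5]
  [-5, 5],
and U^T v = (11, -7).
Solve U^T U · c = U^T v for the coefficients: c = (4/9, -43/45). The projection is proj_W(v) = U c.
Check: (v - proj_W(v)) · u_1 = 0  (should be 0).
Check: (v - proj_W(v)) · u_2 = 0  (should be 0).
Result: proj_W(v) = (-103/45, -106/45, -8/9).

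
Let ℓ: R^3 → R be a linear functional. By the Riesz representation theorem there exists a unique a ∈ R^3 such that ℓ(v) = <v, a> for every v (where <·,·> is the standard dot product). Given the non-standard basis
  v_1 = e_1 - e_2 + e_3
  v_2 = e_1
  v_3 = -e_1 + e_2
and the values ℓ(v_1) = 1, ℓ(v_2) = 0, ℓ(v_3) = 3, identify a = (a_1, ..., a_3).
a = (0, 3, 4)

Write a = (a_1, ..., a_3) in the standard basis. For each basis vector v_i, ℓ(v_i) = <v_i, a> is a linear equation in the a_j's. Collect the n equations into a matrix system V a = ℓ, where row i of V is v_i (expressed in the standard basis). Since V is invertible (lower-triangular with 1s on the diagonal, up to permutation), solve by back-substitution:
  V =
[[1, -1, 1],
 [1, 0, 0],
 [-1, 1, 0]]
  V a = (1, 0, 3)
Solving gives a = (0, 3, 4).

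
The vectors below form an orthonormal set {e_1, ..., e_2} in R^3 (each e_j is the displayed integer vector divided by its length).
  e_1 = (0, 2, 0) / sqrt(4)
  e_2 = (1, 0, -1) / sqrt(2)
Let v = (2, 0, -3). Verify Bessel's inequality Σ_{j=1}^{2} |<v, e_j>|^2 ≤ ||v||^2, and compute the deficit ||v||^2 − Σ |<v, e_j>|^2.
Σ |<v, e_j>|^2 = 25/2; ||v||^2 = 13; deficit = 1/2

Write each e_j = u_j / sqrt(<u_j, u_j>) where u_j is the displayed integer vector. Then <v, e_j> = <v, u_j> / sqrt(<u_j, u_j>), so |<v, e_j>|^2 = <v, u_j>^2 / <u_j, u_j>.
Coefficients: <v, e_1> = 0/sqrt(4), <v, e_2> = 5/sqrt(2).
Square and sum: Σ |<v, e_j>|^2 = 25/2.
Compute ||v||^2 = v·v = 13.
Deficit = 13 − 25/2 = 1/2 ≥ 0, confirming Bessel's inequality. (The deficit equals ||v − Σ <v,e_j> e_j||^2, the squared distance from v to span{e_j}.)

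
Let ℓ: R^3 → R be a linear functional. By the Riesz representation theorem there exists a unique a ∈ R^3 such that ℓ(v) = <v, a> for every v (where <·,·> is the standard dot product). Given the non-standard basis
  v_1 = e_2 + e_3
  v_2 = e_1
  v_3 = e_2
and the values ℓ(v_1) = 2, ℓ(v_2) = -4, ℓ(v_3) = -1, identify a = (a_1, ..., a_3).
a = (-4, -1, 3)

Write a = (a_1, ..., a_3) in the standard basis. For each basis vector v_i, ℓ(v_i) = <v_i, a> is a linear equation in the a_j's. Collect the n equations into a matrix system V a = ℓ, where row i of V is v_i (expressed in the standard basis). Since V is invertible (lower-triangular with 1s on the diagonal, up to permutation), solve by back-substitution:
  V =
[[0, 1, 1],
 [1, 0, 0],
 [0, 1, 0]]
  V a = (2, -4, -1)
Solving gives a = (-4, -1, 3).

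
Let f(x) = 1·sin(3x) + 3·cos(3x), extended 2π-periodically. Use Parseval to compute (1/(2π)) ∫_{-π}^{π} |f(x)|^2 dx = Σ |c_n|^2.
Σ |c_n|^2 = 5

Expand |f|^2 and use orthogonality of {sin(nx), cos(mx)} on [-π, π]:
  ∫_{-π}^{π} sin(nx)^2 dx = π, ∫ cos(mx)^2 dx = π, and cross terms integrate to 0.
So ∫_{-π}^{π} f(x)^2 dx = 1^2 · π + 3^2 · π = (1 + 9)π.
Divide by 2π: (1 + 9)/2 = 5.
By Parseval, this equals Σ |c_n|^2.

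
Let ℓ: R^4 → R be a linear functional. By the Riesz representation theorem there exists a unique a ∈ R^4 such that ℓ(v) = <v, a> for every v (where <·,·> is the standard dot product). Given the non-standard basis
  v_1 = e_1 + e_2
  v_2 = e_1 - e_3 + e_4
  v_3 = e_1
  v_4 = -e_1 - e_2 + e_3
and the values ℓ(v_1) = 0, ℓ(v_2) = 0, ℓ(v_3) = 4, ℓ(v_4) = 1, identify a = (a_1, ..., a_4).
a = (4, -4, 1, -3)

Write a = (a_1, ..., a_4) in the standard basis. For each basis vector v_i, ℓ(v_i) = <v_i, a> is a linear equation in the a_j's. Collect the n equations into a matrix system V a = ℓ, where row i of V is v_i (expressed in the standard basis). Since V is invertible (lower-triangular with 1s on the diagonal, up to permutation), solve by back-substitution:
  V =
[[1, 1, 0, 0],
 [1, 0, -1, 1],
 [1, 0, 0, 0],
 [-1, -1, 1, 0]]
  V a = (0, 0, 4, 1)
Solving gives a = (4, -4, 1, -3).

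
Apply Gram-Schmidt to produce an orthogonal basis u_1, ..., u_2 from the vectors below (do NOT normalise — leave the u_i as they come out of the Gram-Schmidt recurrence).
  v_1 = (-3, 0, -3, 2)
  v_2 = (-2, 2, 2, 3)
Orthogonal basis:
  u_1 = (-3, 0, -3, 2)
  u_2 = (-13/11, 2, 31/11, 27/11)

Apply the Gram-Schmidt recurrence
  u_1 = v_1
  u_i = v_i − Σ_{j<i} ((v_i · u_j) / (u_j · u_j)) · u_j.

Step by step this gives:
  u_1 = (-3, 0, -3, 2)
  u_2 = (-13/11, 2, 31/11, 27/11)

Orthogonality check:
  u_2 · u_1 = 0 (should be 0)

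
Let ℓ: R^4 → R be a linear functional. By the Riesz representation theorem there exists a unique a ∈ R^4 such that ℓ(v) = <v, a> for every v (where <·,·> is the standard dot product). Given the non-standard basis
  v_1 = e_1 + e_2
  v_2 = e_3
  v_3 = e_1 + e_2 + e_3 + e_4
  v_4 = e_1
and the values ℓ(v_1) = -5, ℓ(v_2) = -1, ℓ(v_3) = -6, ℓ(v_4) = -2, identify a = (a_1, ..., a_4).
a = (-2, -3, -1, 0)

Write a = (a_1, ..., a_4) in the standard basis. For each basis vector v_i, ℓ(v_i) = <v_i, a> is a linear equation in the a_j's. Collect the n equations into a matrix system V a = ℓ, where row i of V is v_i (expressed in the standard basis). Since V is invertible (lower-triangular with 1s on the diagonal, up to permutation), solve by back-substitution:
  V =
[[1, 1, 0, 0],
 [0, 0, 1, 0],
 [1, 1, 1, 1],
 [1, 0, 0, 0]]
  V a = (-5, -1, -6, -2)
Solving gives a = (-2, -3, -1, 0).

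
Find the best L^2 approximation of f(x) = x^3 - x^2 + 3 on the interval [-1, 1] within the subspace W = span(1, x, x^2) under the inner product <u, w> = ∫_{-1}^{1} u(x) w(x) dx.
g(x) = -x^2 + 3*x/5 + 3

The best approximation g ∈ W is the orthogonal projection of f onto W. Writing g = a_0 + a_1 x + a_2 x^2, the coefficients solve the normal equations G · a = b where
  G_{ij} = <φ_i, φ_j> and b_i = <f, φ_i>, with φ_0 = 1, φ_1 = x, φ_2 = x^2.
G =
  [2, 0, 2/3]
  [0, 2/3, 0]
  [2/3, 0, 2/5],
b = (16/3, 2/5, 8/5).
Solving gives a_0 = 3, a_1 = 3/5, a_2 = -1, so
  g(x) = -x^2 + 3*x/5 + 3.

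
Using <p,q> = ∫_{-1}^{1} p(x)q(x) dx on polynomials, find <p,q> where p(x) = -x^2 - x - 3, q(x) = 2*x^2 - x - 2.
<p,q> = 46/5

Expand the product: p(x)·q(x) = -2*x^4 - x^3 - 3*x^2 + 5*x + 6.
∫_{-1}^{1} of each monomial x^k gives [2/(k+1) if k even, 0 if k odd]. Integrating term-by-term (or equivalently evaluating the antiderivative F(x) = -2*x^5/5 - x^4/4 - x^3 + 5*x^2/2 + 6*x at the endpoints):
  F(1) − F(−1) = 137/20 − (-47/20) = 46/5.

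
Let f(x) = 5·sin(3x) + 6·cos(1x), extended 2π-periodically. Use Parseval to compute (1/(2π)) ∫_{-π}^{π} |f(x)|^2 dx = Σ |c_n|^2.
Σ |c_n|^2 = 61/2

Expand |f|^2 and use orthogonality of {sin(nx), cos(mx)} on [-π, π]:
  ∫_{-π}^{π} sin(nx)^2 dx = π, ∫ cos(mx)^2 dx = π, and cross terms integrate to 0.
So ∫_{-π}^{π} f(x)^2 dx = 5^2 · π + 6^2 · π = (25 + 36)π.
Divide by 2π: (25 + 36)/2 = 61/2.
By Parseval, this equals Σ |c_n|^2.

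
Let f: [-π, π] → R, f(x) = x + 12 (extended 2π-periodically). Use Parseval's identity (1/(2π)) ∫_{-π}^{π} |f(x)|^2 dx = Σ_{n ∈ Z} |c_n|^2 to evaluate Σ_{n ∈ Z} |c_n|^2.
Σ |c_n|^2 = π^2/3 + 144

Expand and integrate term by term over [-π, π]:
  ∫ (x)^2 dx = 1·(2π^3/3); ∫ 2·1·(12)·x dx = 0 (odd integrand); ∫ 12^2 dx = 144·2π.
So (1/(2π)) ∫_{-π}^{π} (x + 12)^2 dx = 1π^2/3 + 144 = π^2/3 + 144.
Parseval ⇒ Σ |c_n|^2 = π^2/3 + 144.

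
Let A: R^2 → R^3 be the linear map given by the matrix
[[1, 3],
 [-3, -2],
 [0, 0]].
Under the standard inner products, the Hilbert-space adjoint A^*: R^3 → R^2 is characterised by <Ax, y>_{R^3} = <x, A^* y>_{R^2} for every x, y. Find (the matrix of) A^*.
A^* = A^T =
[[1, -3, 0],
 [3, -2, 0]]

For real matrices with standard dot products, the defining identity <Ax, y> = <x, A^* y> gives (Ax)^T y = x^T (A^*) y, i.e. x^T A^T y = x^T (A^*) y. Since this holds for all x, y, we must have A^* = A^T. Therefore
A^* =
[[1, -3, 0],
 [3, -2, 0]].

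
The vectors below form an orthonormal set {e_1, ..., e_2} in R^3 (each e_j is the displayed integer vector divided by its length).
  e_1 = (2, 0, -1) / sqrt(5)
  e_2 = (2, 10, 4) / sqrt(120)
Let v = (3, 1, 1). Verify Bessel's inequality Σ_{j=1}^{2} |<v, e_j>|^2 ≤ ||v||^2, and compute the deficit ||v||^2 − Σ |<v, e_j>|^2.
Σ |<v, e_j>|^2 = 25/3; ||v||^2 = 11; deficit = 8/3

Write each e_j = u_j / sqrt(<u_j, u_j>) where u_j is the displayed integer vector. Then <v, e_j> = <v, u_j> / sqrt(<u_j, u_j>), so |<v, e_j>|^2 = <v, u_j>^2 / <u_j, u_j>.
Coefficients: <v, e_1> = 5/sqrt(5), <v, e_2> = 20/sqrt(120).
Square and sum: Σ |<v, e_j>|^2 = 25/3.
Compute ||v||^2 = v·v = 11.
Deficit = 11 − 25/3 = 8/3 ≥ 0, confirming Bessel's inequality. (The deficit equals ||v − Σ <v,e_j> e_j||^2, the squared distance from v to span{e_j}.)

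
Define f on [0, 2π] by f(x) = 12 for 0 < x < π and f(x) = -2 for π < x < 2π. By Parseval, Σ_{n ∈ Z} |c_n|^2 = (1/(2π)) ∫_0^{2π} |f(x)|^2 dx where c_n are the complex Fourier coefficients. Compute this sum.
Σ |c_n|^2 = 74

Parseval equates the L^2 energy of f (normalised by 1/(2π)) with the ℓ^2 sum of its Fourier coefficients: (1/(2π)) ∫_0^{2π} |f|^2 = Σ |c_n|^2.
Compute the left side: (1/(2π)) [∫_0^π 12^2 dx + ∫_π^{2π} (-2)^2 dx] = (1/(2π)) · (144π + 4π) = (144 + 4)/2 = 74.
So Σ_{n ∈ Z} |c_n|^2 = 74.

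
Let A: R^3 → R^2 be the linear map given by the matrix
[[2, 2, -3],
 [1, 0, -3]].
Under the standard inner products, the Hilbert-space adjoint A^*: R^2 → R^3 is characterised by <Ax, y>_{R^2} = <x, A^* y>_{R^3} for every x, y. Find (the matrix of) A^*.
A^* = A^T =
[[2, 1],
 [2, 0],
 [-3, -3]]

For real matrices with standard dot products, the defining identity <Ax, y> = <x, A^* y> gives (Ax)^T y = x^T (A^*) y, i.e. x^T A^T y = x^T (A^*) y. Since this holds for all x, y, we must have A^* = A^T. Therefore
A^* =
[[2, 1],
 [2, 0],
 [-3, -3]].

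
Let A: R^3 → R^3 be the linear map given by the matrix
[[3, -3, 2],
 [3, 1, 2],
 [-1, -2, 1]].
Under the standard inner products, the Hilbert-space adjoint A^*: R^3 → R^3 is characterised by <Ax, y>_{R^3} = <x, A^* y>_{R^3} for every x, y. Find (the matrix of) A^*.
A^* = A^T =
[[3, 3, -1],
 [-3, 1, -2],
 [2, 2, 1]]

For real matrices with standard dot products, the defining identity <Ax, y> = <x, A^* y> gives (Ax)^T y = x^T (A^*) y, i.e. x^T A^T y = x^T (A^*) y. Since this holds for all x, y, we must have A^* = A^T. Therefore
A^* =
[[3, 3, -1],
 [-3, 1, -2],
 [2, 2, 1]].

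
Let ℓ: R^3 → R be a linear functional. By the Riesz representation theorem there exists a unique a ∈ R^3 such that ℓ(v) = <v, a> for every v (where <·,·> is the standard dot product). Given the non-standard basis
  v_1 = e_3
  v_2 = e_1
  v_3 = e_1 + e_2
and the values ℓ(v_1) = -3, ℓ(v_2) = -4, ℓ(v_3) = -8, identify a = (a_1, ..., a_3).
a = (-4, -4, -3)

Write a = (a_1, ..., a_3) in the standard basis. For each basis vector v_i, ℓ(v_i) = <v_i, a> is a linear equation in the a_j's. Collect the n equations into a matrix system V a = ℓ, where row i of V is v_i (expressed in the standard basis). Since V is invertible (lower-triangular with 1s on the diagonal, up to permutation), solve by back-substitution:
  V =
[[0, 0, 1],
 [1, 0, 0],
 [1, 1, 0]]
  V a = (-3, -4, -8)
Solving gives a = (-4, -4, -3).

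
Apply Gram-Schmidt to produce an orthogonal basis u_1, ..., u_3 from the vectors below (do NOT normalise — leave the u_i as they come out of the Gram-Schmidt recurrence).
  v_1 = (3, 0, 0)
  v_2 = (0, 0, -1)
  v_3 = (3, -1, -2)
Orthogonal basis:
  u_1 = (3, 0, 0)
  u_2 = (0, 0, -1)
  u_3 = (0, -1, 0)

Apply the Gram-Schmidt recurrence
  u_1 = v_1
  u_i = v_i − Σ_{j<i} ((v_i · u_j) / (u_j · u_j)) · u_j.

Step by step this gives:
  u_1 = (3, 0, 0)
  u_2 = (0, 0, -1)
  u_3 = (0, -1, 0)

Orthogonality check:
  u_2 · u_1 = 0 (should be 0)
  u_3 · u_1 = 0 (should be 0)
  u_3 · u_2 = 0 (should be 0)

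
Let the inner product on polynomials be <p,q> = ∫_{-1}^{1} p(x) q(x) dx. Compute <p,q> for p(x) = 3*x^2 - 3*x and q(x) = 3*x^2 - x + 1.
<p,q> = 38/5

Expand the product: p(x)·q(x) = 9*x^4 - 12*x^3 + 6*x^2 - 3*x.
∫_{-1}^{1} of each monomial x^k gives [2/(k+1) if k even, 0 if k odd]. Integrating term-by-term (or equivalently evaluating the antiderivative F(x) = 9*x^5/5 - 3*x^4 + 2*x^3 - 3*x^2/2 at the endpoints):
  F(1) − F(−1) = -7/10 − (-83/10) = 38/5.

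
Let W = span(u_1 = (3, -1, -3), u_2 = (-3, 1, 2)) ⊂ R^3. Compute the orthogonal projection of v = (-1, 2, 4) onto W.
proj_W(v) = (-3/2, 1/2, 4)

Set up U = [u_1 | ... | u_2] ∈ R^(3×2). The projector onto W = col(U) is P = U (U^T U)^(-1) U^T.
Compute U^T U =
  [19, -16]
  [-16, 14],
and U^T v = (-17, 13).
Solve U^T U · c = U^T v for the coefficients: c = (-3, -5/2). The projection is proj_W(v) = U c.
Check: (v - proj_W(v)) · u_1 = 0  (should be 0).
Check: (v - proj_W(v)) · u_2 = 0  (should be 0).
Result: proj_W(v) = (-3/2, 1/2, 4).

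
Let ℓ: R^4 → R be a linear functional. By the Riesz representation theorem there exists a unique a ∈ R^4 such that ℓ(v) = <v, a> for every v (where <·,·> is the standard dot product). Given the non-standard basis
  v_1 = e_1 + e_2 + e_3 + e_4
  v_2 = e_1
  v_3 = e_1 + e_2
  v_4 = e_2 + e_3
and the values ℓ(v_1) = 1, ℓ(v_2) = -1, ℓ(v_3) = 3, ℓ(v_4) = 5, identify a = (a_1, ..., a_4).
a = (-1, 4, 1, -3)

Write a = (a_1, ..., a_4) in the standard basis. For each basis vector v_i, ℓ(v_i) = <v_i, a> is a linear equation in the a_j's. Collect the n equations into a matrix system V a = ℓ, where row i of V is v_i (expressed in the standard basis). Since V is invertible (lower-triangular with 1s on the diagonal, up to permutation), solve by back-substitution:
  V =
[[1, 1, 1, 1],
 [1, 0, 0, 0],
 [1, 1, 0, 0],
 [0, 1, 1, 0]]
  V a = (1, -1, 3, 5)
Solving gives a = (-1, 4, 1, -3).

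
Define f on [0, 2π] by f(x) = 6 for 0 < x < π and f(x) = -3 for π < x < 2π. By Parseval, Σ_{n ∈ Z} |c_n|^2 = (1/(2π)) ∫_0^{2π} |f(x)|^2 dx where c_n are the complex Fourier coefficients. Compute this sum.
Σ |c_n|^2 = 45/2

Parseval equates the L^2 energy of f (normalised by 1/(2π)) with the ℓ^2 sum of its Fourier coefficients: (1/(2π)) ∫_0^{2π} |f|^2 = Σ |c_n|^2.
Compute the left side: (1/(2π)) [∫_0^π 6^2 dx + ∫_π^{2π} (-3)^2 dx] = (1/(2π)) · (36π + 9π) = (36 + 9)/2 = 45/2.
So Σ_{n ∈ Z} |c_n|^2 = 45/2.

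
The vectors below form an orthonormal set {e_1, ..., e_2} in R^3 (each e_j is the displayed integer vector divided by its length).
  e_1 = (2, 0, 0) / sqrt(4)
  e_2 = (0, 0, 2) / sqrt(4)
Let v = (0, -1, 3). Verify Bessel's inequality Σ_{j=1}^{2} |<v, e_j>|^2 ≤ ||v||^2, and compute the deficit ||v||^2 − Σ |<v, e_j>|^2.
Σ |<v, e_j>|^2 = 9; ||v||^2 = 10; deficit = 1

Write each e_j = u_j / sqrt(<u_j, u_j>) where u_j is the displayed integer vector. Then <v, e_j> = <v, u_j> / sqrt(<u_j, u_j>), so |<v, e_j>|^2 = <v, u_j>^2 / <u_j, u_j>.
Coefficients: <v, e_1> = 0/sqrt(4), <v, e_2> = 6/sqrt(4).
Square and sum: Σ |<v, e_j>|^2 = 9.
Compute ||v||^2 = v·v = 10.
Deficit = 10 − 9 = 1 ≥ 0, confirming Bessel's inequality. (The deficit equals ||v − Σ <v,e_j> e_j||^2, the squared distance from v to span{e_j}.)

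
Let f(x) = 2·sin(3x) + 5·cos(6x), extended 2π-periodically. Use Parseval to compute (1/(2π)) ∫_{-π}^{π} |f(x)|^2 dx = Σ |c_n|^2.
Σ |c_n|^2 = 29/2

Expand |f|^2 and use orthogonality of {sin(nx), cos(mx)} on [-π, π]:
  ∫_{-π}^{π} sin(nx)^2 dx = π, ∫ cos(mx)^2 dx = π, and cross terms integrate to 0.
So ∫_{-π}^{π} f(x)^2 dx = 2^2 · π + 5^2 · π = (4 + 25)π.
Divide by 2π: (4 + 25)/2 = 29/2.
By Parseval, this equals Σ |c_n|^2.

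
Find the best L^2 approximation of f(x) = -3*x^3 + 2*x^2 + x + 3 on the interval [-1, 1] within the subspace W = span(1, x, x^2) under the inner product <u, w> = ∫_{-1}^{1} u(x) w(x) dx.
g(x) = 2*x^2 - 4*x/5 + 3

The best approximation g ∈ W is the orthogonal projection of f onto W. Writing g = a_0 + a_1 x + a_2 x^2, the coefficients solve the normal equations G · a = b where
  G_{ij} = <φ_i, φ_j> and b_i = <f, φ_i>, with φ_0 = 1, φ_1 = x, φ_2 = x^2.
G =
  [2, 0, 2/3]
  [0, 2/3, 0]
  [2/3, 0, 2/5],
b = (22/3, -8/15, 14/5).
Solving gives a_0 = 3, a_1 = -4/5, a_2 = 2, so
  g(x) = 2*x^2 - 4*x/5 + 3.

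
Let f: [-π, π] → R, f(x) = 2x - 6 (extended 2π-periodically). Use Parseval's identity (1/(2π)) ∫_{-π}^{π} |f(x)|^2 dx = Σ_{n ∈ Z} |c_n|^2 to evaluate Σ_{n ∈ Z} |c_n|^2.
Σ |c_n|^2 = 4π^2/3 + 36

Expand and integrate term by term over [-π, π]:
  ∫ (2x)^2 dx = 4·(2π^3/3); ∫ 2·2·(-6)·x dx = 0 (odd integrand); ∫ (-6)^2 dx = 36·2π.
So (1/(2π)) ∫_{-π}^{π} (2x - 6)^2 dx = 4π^2/3 + 36 = 4π^2/3 + 36.
Parseval ⇒ Σ |c_n|^2 = 4π^2/3 + 36.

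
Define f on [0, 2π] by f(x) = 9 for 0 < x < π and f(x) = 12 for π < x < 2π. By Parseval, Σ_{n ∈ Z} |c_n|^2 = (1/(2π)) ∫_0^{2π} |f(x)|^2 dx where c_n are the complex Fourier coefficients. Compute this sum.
Σ |c_n|^2 = 225/2

Parseval equates the L^2 energy of f (normalised by 1/(2π)) with the ℓ^2 sum of its Fourier coefficients: (1/(2π)) ∫_0^{2π} |f|^2 = Σ |c_n|^2.
Compute the left side: (1/(2π)) [∫_0^π 9^2 dx + ∫_π^{2π} 12^2 dx] = (1/(2π)) · (81π + 144π) = (81 + 144)/2 = 225/2.
So Σ_{n ∈ Z} |c_n|^2 = 225/2.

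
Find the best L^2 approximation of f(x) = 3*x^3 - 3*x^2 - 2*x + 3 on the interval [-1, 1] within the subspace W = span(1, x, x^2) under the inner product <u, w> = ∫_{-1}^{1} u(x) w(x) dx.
g(x) = -3*x^2 - x/5 + 3

The best approximation g ∈ W is the orthogonal projection of f onto W. Writing g = a_0 + a_1 x + a_2 x^2, the coefficients solve the normal equations G · a = b where
  G_{ij} = <φ_i, φ_j> and b_i = <f, φ_i>, with φ_0 = 1, φ_1 = x, φ_2 = x^2.
G =
  [2, 0, 2/3]
  [0, 2/3, 0]
  [2/3, 0, 2/5],
b = (4, -2/15, 4/5).
Solving gives a_0 = 3, a_1 = -1/5, a_2 = -3, so
  g(x) = -3*x^2 - x/5 + 3.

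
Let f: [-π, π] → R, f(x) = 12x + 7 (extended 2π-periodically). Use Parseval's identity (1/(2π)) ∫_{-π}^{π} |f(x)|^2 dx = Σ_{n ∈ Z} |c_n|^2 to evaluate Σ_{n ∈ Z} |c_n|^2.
Σ |c_n|^2 = 48π^2 + 49

Expand and integrate term by term over [-π, π]:
  ∫ (12x)^2 dx = 144·(2π^3/3); ∫ 2·12·(7)·x dx = 0 (odd integrand); ∫ 7^2 dx = 49·2π.
So (1/(2π)) ∫_{-π}^{π} (12x + 7)^2 dx = 144π^2/3 + 49 = 48π^2 + 49.
Parseval ⇒ Σ |c_n|^2 = 48π^2 + 49.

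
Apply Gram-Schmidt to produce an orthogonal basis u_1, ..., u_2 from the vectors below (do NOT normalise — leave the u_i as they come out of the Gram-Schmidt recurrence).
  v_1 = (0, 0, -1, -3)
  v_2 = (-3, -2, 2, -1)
Orthogonal basis:
  u_1 = (0, 0, -1, -3)
  u_2 = (-3, -2, 21/10, -7/10)

Apply the Gram-Schmidt recurrence
  u_1 = v_1
  u_i = v_i − Σ_{j<i} ((v_i · u_j) / (u_j · u_j)) · u_j.

Step by step this gives:
  u_1 = (0, 0, -1, -3)
  u_2 = (-3, -2, 21/10, -7/10)

Orthogonality check:
  u_2 · u_1 = 0 (should be 0)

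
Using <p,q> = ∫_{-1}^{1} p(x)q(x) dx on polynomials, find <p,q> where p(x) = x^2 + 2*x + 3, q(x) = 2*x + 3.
<p,q> = 68/3

Expand the product: p(x)·q(x) = 2*x^3 + 7*x^2 + 12*x + 9.
∫_{-1}^{1} of each monomial x^k gives [2/(k+1) if k even, 0 if k odd]. Integrating term-by-term (or equivalently evaluating the antiderivative F(x) = x^4/2 + 7*x^3/3 + 6*x^2 + 9*x at the endpoints):
  F(1) − F(−1) = 107/6 − (-29/6) = 68/3.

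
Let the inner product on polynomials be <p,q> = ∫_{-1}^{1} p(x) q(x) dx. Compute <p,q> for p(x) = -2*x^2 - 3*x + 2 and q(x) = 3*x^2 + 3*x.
<p,q> = -22/5

Expand the product: p(x)·q(x) = -6*x^4 - 15*x^3 - 3*x^2 + 6*x.
∫_{-1}^{1} of each monomial x^k gives [2/(k+1) if k even, 0 if k odd]. Integrating term-by-term (or equivalently evaluating the antiderivative F(x) = -6*x^5/5 - 15*x^4/4 - x^3 + 3*x^2 at the endpoints):
  F(1) − F(−1) = -59/20 − (29/20) = -22/5.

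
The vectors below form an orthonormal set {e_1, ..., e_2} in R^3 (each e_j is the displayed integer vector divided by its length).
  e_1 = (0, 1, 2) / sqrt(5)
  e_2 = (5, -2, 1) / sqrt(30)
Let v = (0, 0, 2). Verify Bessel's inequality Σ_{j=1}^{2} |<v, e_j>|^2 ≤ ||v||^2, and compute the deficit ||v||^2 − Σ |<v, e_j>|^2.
Σ |<v, e_j>|^2 = 10/3; ||v||^2 = 4; deficit = 2/3

Write each e_j = u_j / sqrt(<u_j, u_j>) where u_j is the displayed integer vector. Then <v, e_j> = <v, u_j> / sqrt(<u_j, u_j>), so |<v, e_j>|^2 = <v, u_j>^2 / <u_j, u_j>.
Coefficients: <v, e_1> = 4/sqrt(5), <v, e_2> = 2/sqrt(30).
Square and sum: Σ |<v, e_j>|^2 = 10/3.
Compute ||v||^2 = v·v = 4.
Deficit = 4 − 10/3 = 2/3 ≥ 0, confirming Bessel's inequality. (The deficit equals ||v − Σ <v,e_j> e_j||^2, the squared distance from v to span{e_j}.)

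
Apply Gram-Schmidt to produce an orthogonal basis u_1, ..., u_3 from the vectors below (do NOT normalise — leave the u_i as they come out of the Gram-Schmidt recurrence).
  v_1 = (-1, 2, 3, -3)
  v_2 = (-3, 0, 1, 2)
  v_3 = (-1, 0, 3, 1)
Orthogonal basis:
  u_1 = (-1, 2, 3, -3)
  u_2 = (-3, 0, 1, 2)
  u_3 = (164/161, -14/23, 244/161, 124/161)

Apply the Gram-Schmidt recurrence
  u_1 = v_1
  u_i = v_i − Σ_{j<i} ((v_i · u_j) / (u_j · u_j)) · u_j.

Step by step this gives:
  u_1 = (-1, 2, 3, -3)
  u_2 = (-3, 0, 1, 2)
  u_3 = (164/161, -14/23, 244/161, 124/161)

Orthogonality check:
  u_2 · u_1 = 0 (should be 0)
  u_3 · u_1 = 0 (should be 0)
  u_3 · u_2 = 0 (should be 0)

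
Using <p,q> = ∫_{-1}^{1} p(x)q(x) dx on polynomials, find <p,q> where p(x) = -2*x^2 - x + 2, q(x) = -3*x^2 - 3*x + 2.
<p,q> = 86/15

Expand the product: p(x)·q(x) = 6*x^4 + 9*x^3 - 7*x^2 - 8*x + 4.
∫_{-1}^{1} of each monomial x^k gives [2/(k+1) if k even, 0 if k odd]. Integrating term-by-term (or equivalently evaluating the antiderivative F(x) = 6*x^5/5 + 9*x^4/4 - 7*x^3/3 - 4*x^2 + 4*x at the endpoints):
  F(1) − F(−1) = 67/60 − (-277/60) = 86/15.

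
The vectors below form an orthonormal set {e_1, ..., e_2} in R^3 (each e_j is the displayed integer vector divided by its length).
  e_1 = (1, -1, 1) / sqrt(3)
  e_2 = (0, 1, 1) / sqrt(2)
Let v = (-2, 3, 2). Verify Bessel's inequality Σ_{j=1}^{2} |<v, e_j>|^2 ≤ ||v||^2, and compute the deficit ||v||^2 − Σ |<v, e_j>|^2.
Σ |<v, e_j>|^2 = 31/2; ||v||^2 = 17; deficit = 3/2

Write each e_j = u_j / sqrt(<u_j, u_j>) where u_j is the displayed integer vector. Then <v, e_j> = <v, u_j> / sqrt(<u_j, u_j>), so |<v, e_j>|^2 = <v, u_j>^2 / <u_j, u_j>.
Coefficients: <v, e_1> = -3/sqrt(3), <v, e_2> = 5/sqrt(2).
Square and sum: Σ |<v, e_j>|^2 = 31/2.
Compute ||v||^2 = v·v = 17.
Deficit = 17 − 31/2 = 3/2 ≥ 0, confirming Bessel's inequality. (The deficit equals ||v − Σ <v,e_j> e_j||^2, the squared distance from v to span{e_j}.)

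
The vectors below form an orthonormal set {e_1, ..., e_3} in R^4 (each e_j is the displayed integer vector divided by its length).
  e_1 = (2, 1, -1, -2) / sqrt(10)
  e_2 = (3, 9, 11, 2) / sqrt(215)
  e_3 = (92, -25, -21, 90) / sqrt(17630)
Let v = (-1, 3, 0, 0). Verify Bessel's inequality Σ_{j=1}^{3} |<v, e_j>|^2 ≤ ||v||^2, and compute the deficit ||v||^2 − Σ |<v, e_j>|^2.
Σ |<v, e_j>|^2 = 894/205; ||v||^2 = 10; deficit = 1156/205

Write each e_j = u_j / sqrt(<u_j, u_j>) where u_j is the displayed integer vector. Then <v, e_j> = <v, u_j> / sqrt(<u_j, u_j>), so |<v, e_j>|^2 = <v, u_j>^2 / <u_j, u_j>.
Coefficients: <v, e_1> = 1/sqrt(10), <v, e_2> = 24/sqrt(215), <v, e_3> = -167/sqrt(17630).
Square and sum: Σ |<v, e_j>|^2 = 894/205.
Compute ||v||^2 = v·v = 10.
Deficit = 10 − 894/205 = 1156/205 ≥ 0, confirming Bessel's inequality. (The deficit equals ||v − Σ <v,e_j> e_j||^2, the squared distance from v to span{e_j}.)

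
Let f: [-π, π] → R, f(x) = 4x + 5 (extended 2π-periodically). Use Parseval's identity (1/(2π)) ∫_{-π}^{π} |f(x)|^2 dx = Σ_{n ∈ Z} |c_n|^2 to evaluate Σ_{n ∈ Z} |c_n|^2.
Σ |c_n|^2 = 16π^2/3 + 25

Expand and integrate term by term over [-π, π]:
  ∫ (4x)^2 dx = 16·(2π^3/3); ∫ 2·4·(5)·x dx = 0 (odd integrand); ∫ 5^2 dx = 25·2π.
So (1/(2π)) ∫_{-π}^{π} (4x + 5)^2 dx = 16π^2/3 + 25 = 16π^2/3 + 25.
Parseval ⇒ Σ |c_n|^2 = 16π^2/3 + 25.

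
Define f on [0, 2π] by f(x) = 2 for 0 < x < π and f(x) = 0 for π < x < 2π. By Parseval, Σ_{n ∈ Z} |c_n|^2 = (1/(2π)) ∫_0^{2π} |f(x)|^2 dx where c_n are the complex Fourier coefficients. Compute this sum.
Σ |c_n|^2 = 2

Parseval equates the L^2 energy of f (normalised by 1/(2π)) with the ℓ^2 sum of its Fourier coefficients: (1/(2π)) ∫_0^{2π} |f|^2 = Σ |c_n|^2.
Compute the left side: (1/(2π)) [∫_0^π 2^2 dx + ∫_π^{2π} 0^2 dx] = (1/(2π)) · (4π + 0π) = (4 + 0)/2 = 2.
So Σ_{n ∈ Z} |c_n|^2 = 2.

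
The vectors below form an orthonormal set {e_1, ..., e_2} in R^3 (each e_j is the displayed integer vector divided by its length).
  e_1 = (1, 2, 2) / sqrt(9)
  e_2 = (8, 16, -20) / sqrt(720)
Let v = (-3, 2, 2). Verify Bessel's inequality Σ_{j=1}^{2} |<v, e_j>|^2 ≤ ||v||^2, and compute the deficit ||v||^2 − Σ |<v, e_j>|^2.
Σ |<v, e_j>|^2 = 21/5; ||v||^2 = 17; deficit = 64/5

Write each e_j = u_j / sqrt(<u_j, u_j>) where u_j is the displayed integer vector. Then <v, e_j> = <v, u_j> / sqrt(<u_j, u_j>), so |<v, e_j>|^2 = <v, u_j>^2 / <u_j, u_j>.
Coefficients: <v, e_1> = 5/sqrt(9), <v, e_2> = -32/sqrt(720).
Square and sum: Σ |<v, e_j>|^2 = 21/5.
Compute ||v||^2 = v·v = 17.
Deficit = 17 − 21/5 = 64/5 ≥ 0, confirming Bessel's inequality. (The deficit equals ||v − Σ <v,e_j> e_j||^2, the squared distance from v to span{e_j}.)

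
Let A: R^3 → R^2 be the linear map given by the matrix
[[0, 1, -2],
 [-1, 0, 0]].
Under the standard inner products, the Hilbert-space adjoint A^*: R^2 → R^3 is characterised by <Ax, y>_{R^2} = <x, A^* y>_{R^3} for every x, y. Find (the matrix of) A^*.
A^* = A^T =
[[0, -1],
 [1, 0],
 [-2, 0]]

For real matrices with standard dot products, the defining identity <Ax, y> = <x, A^* y> gives (Ax)^T y = x^T (A^*) y, i.e. x^T A^T y = x^T (A^*) y. Since this holds for all x, y, we must have A^* = A^T. Therefore
A^* =
[[0, -1],
 [1, 0],
 [-2, 0]].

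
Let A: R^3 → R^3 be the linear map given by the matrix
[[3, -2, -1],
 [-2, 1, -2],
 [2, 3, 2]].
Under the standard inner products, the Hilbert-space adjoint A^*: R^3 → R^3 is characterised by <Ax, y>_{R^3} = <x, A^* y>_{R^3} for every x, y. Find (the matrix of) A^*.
A^* = A^T =
[[3, -2, 2],
 [-2, 1, 3],
 [-1, -2, 2]]

For real matrices with standard dot products, the defining identity <Ax, y> = <x, A^* y> gives (Ax)^T y = x^T (A^*) y, i.e. x^T A^T y = x^T (A^*) y. Since this holds for all x, y, we must have A^* = A^T. Therefore
A^* =
[[3, -2, 2],
 [-2, 1, 3],
 [-1, -2, 2]].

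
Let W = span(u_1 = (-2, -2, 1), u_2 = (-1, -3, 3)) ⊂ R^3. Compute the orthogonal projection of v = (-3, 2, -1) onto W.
proj_W(v) = (-21/10, 1/2, -11/5)

Set up U = [u_1 | ... | u_2] ∈ R^(3×2). The projector onto W = col(U) is P = U (U^T U)^(-1) U^T.
Compute U^T U =
  [9, 11]
  [11, 19],
and U^T v = (1, -6).
Solve U^T U · c = U^T v for the coefficients: c = (17/10, -13/10). The projection is proj_W(v) = U c.
Check: (v - proj_W(v)) · u_1 = 0  (should be 0).
Check: (v - proj_W(v)) · u_2 = 0  (should be 0).
Result: proj_W(v) = (-21/10, 1/2, -11/5).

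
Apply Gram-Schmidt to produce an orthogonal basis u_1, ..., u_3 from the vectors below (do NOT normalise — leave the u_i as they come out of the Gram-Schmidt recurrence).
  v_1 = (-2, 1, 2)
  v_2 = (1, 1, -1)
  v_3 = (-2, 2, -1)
Orthogonal basis:
  u_1 = (-2, 1, 2)
  u_2 = (1/3, 4/3, -1/3)
  u_3 = (-3/2, 0, -3/2)

Apply the Gram-Schmidt recurrence
  u_1 = v_1
  u_i = v_i − Σ_{j<i} ((v_i · u_j) / (u_j · u_j)) · u_j.

Step by step this gives:
  u_1 = (-2, 1, 2)
  u_2 = (1/3, 4/3, -1/3)
  u_3 = (-3/2, 0, -3/2)

Orthogonality check:
  u_2 · u_1 = 0 (should be 0)
  u_3 · u_1 = 0 (should be 0)
  u_3 · u_2 = 0 (should be 0)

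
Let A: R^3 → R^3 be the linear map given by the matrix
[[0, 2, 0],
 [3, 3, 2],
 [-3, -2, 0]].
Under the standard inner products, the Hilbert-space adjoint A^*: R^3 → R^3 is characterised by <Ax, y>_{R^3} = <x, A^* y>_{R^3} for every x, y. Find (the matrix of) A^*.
A^* = A^T =
[[0, 3, -3],
 [2, 3, -2],
 [0, 2, 0]]

For real matrices with standard dot products, the defining identity <Ax, y> = <x, A^* y> gives (Ax)^T y = x^T (A^*) y, i.e. x^T A^T y = x^T (A^*) y. Since this holds for all x, y, we must have A^* = A^T. Therefore
A^* =
[[0, 3, -3],
 [2, 3, -2],
 [0, 2, 0]].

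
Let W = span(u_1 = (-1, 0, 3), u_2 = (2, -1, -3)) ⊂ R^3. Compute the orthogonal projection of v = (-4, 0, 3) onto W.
proj_W(v) = (-49/19, 27/19, 66/19)

Set up U = [u_1 | ... | u_2] ∈ R^(3×2). The projector onto W = col(U) is P = U (U^T U)^(-1) U^T.
Compute U^T U =
  [10, -11]
  [-11, 14],
and U^T v = (13, -17).
Solve U^T U · c = U^T v for the coefficients: c = (-5/19, -27/19). The projection is proj_W(v) = U c.
Check: (v - proj_W(v)) · u_1 = 0  (should be 0).
Check: (v - proj_W(v)) · u_2 = 0  (should be 0).
Result: proj_W(v) = (-49/19, 27/19, 66/19).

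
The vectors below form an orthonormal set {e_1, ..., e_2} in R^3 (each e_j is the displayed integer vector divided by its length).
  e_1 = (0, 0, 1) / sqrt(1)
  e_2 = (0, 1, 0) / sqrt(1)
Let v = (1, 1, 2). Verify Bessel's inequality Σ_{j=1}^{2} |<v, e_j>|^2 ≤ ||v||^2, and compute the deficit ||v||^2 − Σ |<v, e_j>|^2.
Σ |<v, e_j>|^2 = 5; ||v||^2 = 6; deficit = 1

Write each e_j = u_j / sqrt(<u_j, u_j>) where u_j is the displayed integer vector. Then <v, e_j> = <v, u_j> / sqrt(<u_j, u_j>), so |<v, e_j>|^2 = <v, u_j>^2 / <u_j, u_j>.
Coefficients: <v, e_1> = 2/sqrt(1), <v, e_2> = 1/sqrt(1).
Square and sum: Σ |<v, e_j>|^2 = 5.
Compute ||v||^2 = v·v = 6.
Deficit = 6 − 5 = 1 ≥ 0, confirming Bessel's inequality. (The deficit equals ||v − Σ <v,e_j> e_j||^2, the squared distance from v to span{e_j}.)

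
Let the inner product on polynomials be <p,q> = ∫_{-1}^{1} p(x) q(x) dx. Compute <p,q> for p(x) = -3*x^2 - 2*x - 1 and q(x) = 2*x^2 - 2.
<p,q> = 64/15

Expand the product: p(x)·q(x) = -6*x^4 - 4*x^3 + 4*x^2 + 4*x + 2.
∫_{-1}^{1} of each monomial x^k gives [2/(k+1) if k even, 0 if k odd]. Integrating term-by-term (or equivalently evaluating the antiderivative F(x) = -6*x^5/5 - x^4 + 4*x^3/3 + 2*x^2 + 2*x at the endpoints):
  F(1) − F(−1) = 47/15 − (-17/15) = 64/15.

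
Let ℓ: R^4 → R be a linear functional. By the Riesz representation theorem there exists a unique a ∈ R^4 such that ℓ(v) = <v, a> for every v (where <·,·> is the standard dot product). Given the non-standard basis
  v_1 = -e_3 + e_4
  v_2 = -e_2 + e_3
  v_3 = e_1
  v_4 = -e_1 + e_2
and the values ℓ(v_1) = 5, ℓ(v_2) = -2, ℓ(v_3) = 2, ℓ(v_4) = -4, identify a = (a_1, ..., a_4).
a = (2, -2, -4, 1)

Write a = (a_1, ..., a_4) in the standard basis. For each basis vector v_i, ℓ(v_i) = <v_i, a> is a linear equation in the a_j's. Collect the n equations into a matrix system V a = ℓ, where row i of V is v_i (expressed in the standard basis). Since V is invertible (lower-triangular with 1s on the diagonal, up to permutation), solve by back-substitution:
  V =
[[0, 0, -1, 1],
 [0, -1, 1, 0],
 [1, 0, 0, 0],
 [-1, 1, 0, 0]]
  V a = (5, -2, 2, -4)
Solving gives a = (2, -2, -4, 1).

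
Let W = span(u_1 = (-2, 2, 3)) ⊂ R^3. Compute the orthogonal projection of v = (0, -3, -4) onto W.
proj_W(v) = (36/17, -36/17, -54/17)

Set up U = [u_1 | ... | u_1] ∈ R^(3×1). The projector onto W = col(U) is P = U (U^T U)^(-1) U^T.
Compute U^T U =
  [17],
and U^T v = (-18).
Solve U^T U · c = U^T v for the coefficients: c = (-18/17). The projection is proj_W(v) = U c.
Check: (v - proj_W(v)) · u_1 = 0  (should be 0).
Result: proj_W(v) = (36/17, -36/17, -54/17).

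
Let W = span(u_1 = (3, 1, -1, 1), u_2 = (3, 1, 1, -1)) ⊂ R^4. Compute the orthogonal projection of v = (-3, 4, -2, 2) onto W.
proj_W(v) = (-3/2, -1/2, -2, 2)

Set up U = [u_1 | ... | u_2] ∈ R^(4×2). The projector onto W = col(U) is P = U (U^T U)^(-1) U^T.
Compute U^T U =
  [12, 8]
  [8, 12],
and U^T v = (-1, -9).
Solve U^T U · c = U^T v for the coefficients: c = (3/4, -5/4). The projection is proj_W(v) = U c.
Check: (v - proj_W(v)) · u_1 = 0  (should be 0).
Check: (v - proj_W(v)) · u_2 = 0  (should be 0).
Result: proj_W(v) = (-3/2, -1/2, -2, 2).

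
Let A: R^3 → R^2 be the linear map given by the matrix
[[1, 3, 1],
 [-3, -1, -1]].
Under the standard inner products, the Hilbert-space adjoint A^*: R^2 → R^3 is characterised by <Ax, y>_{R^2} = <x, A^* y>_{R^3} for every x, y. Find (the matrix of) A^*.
A^* = A^T =
[[1, -3],
 [3, -1],
 [1, -1]]

For real matrices with standard dot products, the defining identity <Ax, y> = <x, A^* y> gives (Ax)^T y = x^T (A^*) y, i.e. x^T A^T y = x^T (A^*) y. Since this holds for all x, y, we must have A^* = A^T. Therefore
A^* =
[[1, -3],
 [3, -1],
 [1, -1]].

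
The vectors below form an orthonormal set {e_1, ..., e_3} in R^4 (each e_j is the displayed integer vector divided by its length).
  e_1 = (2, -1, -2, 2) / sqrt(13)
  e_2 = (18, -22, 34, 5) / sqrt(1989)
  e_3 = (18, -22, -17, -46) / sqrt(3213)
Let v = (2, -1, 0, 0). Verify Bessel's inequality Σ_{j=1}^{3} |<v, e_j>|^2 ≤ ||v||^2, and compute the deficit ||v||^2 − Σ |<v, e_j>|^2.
Σ |<v, e_j>|^2 = 881/189; ||v||^2 = 5; deficit = 64/189

Write each e_j = u_j / sqrt(<u_j, u_j>) where u_j is the displayed integer vector. Then <v, e_j> = <v, u_j> / sqrt(<u_j, u_j>), so |<v, e_j>|^2 = <v, u_j>^2 / <u_j, u_j>.
Coefficients: <v, e_1> = 5/sqrt(13), <v, e_2> = 58/sqrt(1989), <v, e_3> = 58/sqrt(3213).
Square and sum: Σ |<v, e_j>|^2 = 881/189.
Compute ||v||^2 = v·v = 5.
Deficit = 5 − 881/189 = 64/189 ≥ 0, confirming Bessel's inequality. (The deficit equals ||v − Σ <v,e_j> e_j||^2, the squared distance from v to span{e_j}.)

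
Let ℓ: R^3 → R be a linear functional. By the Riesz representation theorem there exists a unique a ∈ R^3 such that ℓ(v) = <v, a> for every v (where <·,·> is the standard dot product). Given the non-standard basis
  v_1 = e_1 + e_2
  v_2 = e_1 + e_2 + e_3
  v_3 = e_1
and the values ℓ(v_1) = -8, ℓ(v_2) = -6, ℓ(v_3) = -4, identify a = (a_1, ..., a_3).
a = (-4, -4, 2)

Write a = (a_1, ..., a_3) in the standard basis. For each basis vector v_i, ℓ(v_i) = <v_i, a> is a linear equation in the a_j's. Collect the n equations into a matrix system V a = ℓ, where row i of V is v_i (expressed in the standard basis). Since V is invertible (lower-triangular with 1s on the diagonal, up to permutation), solve by back-substitution:
  V =
[[1, 1, 0],
 [1, 1, 1],
 [1, 0, 0]]
  V a = (-8, -6, -4)
Solving gives a = (-4, -4, 2).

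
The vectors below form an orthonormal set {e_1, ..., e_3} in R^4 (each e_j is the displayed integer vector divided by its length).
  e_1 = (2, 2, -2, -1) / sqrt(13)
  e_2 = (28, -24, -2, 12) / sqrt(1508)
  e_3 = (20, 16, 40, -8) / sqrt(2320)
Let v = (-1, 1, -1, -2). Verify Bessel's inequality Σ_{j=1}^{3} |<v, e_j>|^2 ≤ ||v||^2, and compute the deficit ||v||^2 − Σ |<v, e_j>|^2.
Σ |<v, e_j>|^2 = 26/5; ||v||^2 = 7; deficit = 9/5

Write each e_j = u_j / sqrt(<u_j, u_j>) where u_j is the displayed integer vector. Then <v, e_j> = <v, u_j> / sqrt(<u_j, u_j>), so |<v, e_j>|^2 = <v, u_j>^2 / <u_j, u_j>.
Coefficients: <v, e_1> = 4/sqrt(13), <v, e_2> = -74/sqrt(1508), <v, e_3> = -28/sqrt(2320).
Square and sum: Σ |<v, e_j>|^2 = 26/5.
Compute ||v||^2 = v·v = 7.
Deficit = 7 − 26/5 = 9/5 ≥ 0, confirming Bessel's inequality. (The deficit equals ||v − Σ <v,e_j> e_j||^2, the squared distance from v to span{e_j}.)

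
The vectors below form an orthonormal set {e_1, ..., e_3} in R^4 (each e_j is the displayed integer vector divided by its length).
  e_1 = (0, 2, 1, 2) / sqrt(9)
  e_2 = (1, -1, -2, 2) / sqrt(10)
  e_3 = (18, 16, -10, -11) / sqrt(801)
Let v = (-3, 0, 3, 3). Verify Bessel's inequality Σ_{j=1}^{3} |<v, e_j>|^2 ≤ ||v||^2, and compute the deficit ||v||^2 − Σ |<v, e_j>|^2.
Σ |<v, e_j>|^2 = 24021/890; ||v||^2 = 27; deficit = 9/890

Write each e_j = u_j / sqrt(<u_j, u_j>) where u_j is the displayed integer vector. Then <v, e_j> = <v, u_j> / sqrt(<u_j, u_j>), so |<v, e_j>|^2 = <v, u_j>^2 / <u_j, u_j>.
Coefficients: <v, e_1> = 9/sqrt(9), <v, e_2> = -3/sqrt(10), <v, e_3> = -117/sqrt(801).
Square and sum: Σ |<v, e_j>|^2 = 24021/890.
Compute ||v||^2 = v·v = 27.
Deficit = 27 − 24021/890 = 9/890 ≥ 0, confirming Bessel's inequality. (The deficit equals ||v − Σ <v,e_j> e_j||^2, the squared distance from v to span{e_j}.)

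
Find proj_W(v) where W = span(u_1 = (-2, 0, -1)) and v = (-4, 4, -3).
proj_W(v) = (-22/5, 0, -11/5)

Set up U = [u_1 | ... | u_1] ∈ R^(3×1). The projector onto W = col(U) is P = U (U^T U)^(-1) U^T.
Compute U^T U =
  [5],
and U^T v = (11).
Solve U^T U · c = U^T v for the coefficients: c = (11/5). The projection is proj_W(v) = U c.
Check: (v - proj_W(v)) · u_1 = 0  (should be 0).
Result: proj_W(v) = (-22/5, 0, -11/5).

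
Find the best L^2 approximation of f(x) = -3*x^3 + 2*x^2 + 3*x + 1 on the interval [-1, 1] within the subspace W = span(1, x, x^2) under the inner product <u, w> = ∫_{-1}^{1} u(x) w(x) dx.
g(x) = 2*x^2 + 6*x/5 + 1

The best approximation g ∈ W is the orthogonal projection of f onto W. Writing g = a_0 + a_1 x + a_2 x^2, the coefficients solve the normal equations G · a = b where
  G_{ij} = <φ_i, φ_j> and b_i = <f, φ_i>, with φ_0 = 1, φ_1 = x, φ_2 = x^2.
G =
  [2, 0, 2/3]
  [0, 2/3, 0]
  [2/3, 0, 2/5],
b = (10/3, 4/5, 22/15).
Solving gives a_0 = 1, a_1 = 6/5, a_2 = 2, so
  g(x) = 2*x^2 + 6*x/5 + 1.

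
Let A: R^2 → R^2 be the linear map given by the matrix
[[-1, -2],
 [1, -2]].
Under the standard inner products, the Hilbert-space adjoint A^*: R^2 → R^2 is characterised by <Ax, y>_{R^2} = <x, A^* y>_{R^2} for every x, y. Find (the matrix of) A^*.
A^* = A^T =
[[-1, 1],
 [-2, -2]]

For real matrices with standard dot products, the defining identity <Ax, y> = <x, A^* y> gives (Ax)^T y = x^T (A^*) y, i.e. x^T A^T y = x^T (A^*) y. Since this holds for all x, y, we must have A^* = A^T. Therefore
A^* =
[[-1, 1],
 [-2, -2]].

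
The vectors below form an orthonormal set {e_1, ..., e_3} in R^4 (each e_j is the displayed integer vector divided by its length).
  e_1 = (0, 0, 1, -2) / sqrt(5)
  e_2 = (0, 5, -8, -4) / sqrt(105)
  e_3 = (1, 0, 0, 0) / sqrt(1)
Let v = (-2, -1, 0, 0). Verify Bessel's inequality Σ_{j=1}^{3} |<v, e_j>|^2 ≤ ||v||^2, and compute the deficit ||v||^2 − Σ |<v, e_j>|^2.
Σ |<v, e_j>|^2 = 89/21; ||v||^2 = 5; deficit = 16/21

Write each e_j = u_j / sqrt(<u_j, u_j>) where u_j is the displayed integer vector. Then <v, e_j> = <v, u_j> / sqrt(<u_j, u_j>), so |<v, e_j>|^2 = <v, u_j>^2 / <u_j, u_j>.
Coefficients: <v, e_1> = 0/sqrt(5), <v, e_2> = -5/sqrt(105), <v, e_3> = -2/sqrt(1).
Square and sum: Σ |<v, e_j>|^2 = 89/21.
Compute ||v||^2 = v·v = 5.
Deficit = 5 − 89/21 = 16/21 ≥ 0, confirming Bessel's inequality. (The deficit equals ||v − Σ <v,e_j> e_j||^2, the squared distance from v to span{e_j}.)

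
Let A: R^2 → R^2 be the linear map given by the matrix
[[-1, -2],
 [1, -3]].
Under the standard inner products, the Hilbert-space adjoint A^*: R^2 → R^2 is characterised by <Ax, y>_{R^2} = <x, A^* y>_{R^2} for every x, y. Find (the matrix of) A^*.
A^* = A^T =
[[-1, 1],
 [-2, -3]]

For real matrices with standard dot products, the defining identity <Ax, y> = <x, A^* y> gives (Ax)^T y = x^T (A^*) y, i.e. x^T A^T y = x^T (A^*) y. Since this holds for all x, y, we must have A^* = A^T. Therefore
A^* =
[[-1, 1],
 [-2, -3]].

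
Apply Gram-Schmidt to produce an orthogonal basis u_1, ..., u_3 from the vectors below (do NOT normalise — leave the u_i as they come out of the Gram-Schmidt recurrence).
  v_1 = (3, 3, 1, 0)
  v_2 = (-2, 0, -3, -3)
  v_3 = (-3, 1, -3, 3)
Orthogonal basis:
  u_1 = (3, 3, 1, 0)
  u_2 = (-11/19, 27/19, -48/19, -3)
  u_3 = (-513/337, 769/337, -768/337, 1110/337)

Apply the Gram-Schmidt recurrence
  u_1 = v_1
  u_i = v_i − Σ_{j<i} ((v_i · u_j) / (u_j · u_j)) · u_j.

Step by step this gives:
  u_1 = (3, 3, 1, 0)
  u_2 = (-11/19, 27/19, -48/19, -3)
  u_3 = (-513/337, 769/337, -768/337, 1110/337)

Orthogonality check:
  u_2 · u_1 = 0 (should be 0)
  u_3 · u_1 = 0 (should be 0)
  u_3 · u_2 = 0 (should be 0)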